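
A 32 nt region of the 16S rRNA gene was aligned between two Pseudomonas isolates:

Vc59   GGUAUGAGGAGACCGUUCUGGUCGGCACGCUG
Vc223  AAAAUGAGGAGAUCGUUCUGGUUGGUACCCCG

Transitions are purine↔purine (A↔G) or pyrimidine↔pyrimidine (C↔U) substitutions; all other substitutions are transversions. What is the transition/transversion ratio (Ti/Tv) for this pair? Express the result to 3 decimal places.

Mismatches occur at site 1 (G→A, transition), site 2 (G→A, transition), site 3 (U→A, transversion), site 13 (C→U, transition), site 23 (C→U, transition), site 26 (C→U, transition), site 29 (G→C, transversion), site 31 (U→C, transition).
Of the 8 differences, 6 transitions and 2 transversions, so Ti/Tv = 6/2 = 3.000.

3.000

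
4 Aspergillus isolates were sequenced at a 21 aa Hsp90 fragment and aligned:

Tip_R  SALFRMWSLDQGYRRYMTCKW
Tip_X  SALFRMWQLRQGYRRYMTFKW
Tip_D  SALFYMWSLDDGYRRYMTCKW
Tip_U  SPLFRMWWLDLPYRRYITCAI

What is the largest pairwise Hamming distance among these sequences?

9

Pairwise Hamming distances:
  Tip_R vs Tip_X: 3
  Tip_R vs Tip_D: 2
  Tip_R vs Tip_U: 7
  Tip_X vs Tip_D: 5
  Tip_X vs Tip_U: 9
  Tip_D vs Tip_U: 8
The largest is 9, between Tip_X and Tip_U.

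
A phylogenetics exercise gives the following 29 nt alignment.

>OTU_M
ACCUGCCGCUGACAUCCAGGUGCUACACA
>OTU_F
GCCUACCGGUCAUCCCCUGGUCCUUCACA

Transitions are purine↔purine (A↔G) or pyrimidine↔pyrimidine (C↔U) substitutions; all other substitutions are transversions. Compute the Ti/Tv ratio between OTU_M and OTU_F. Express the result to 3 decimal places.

Differing sites — 1:A/G (Ti); 5:G/A (Ti); 9:C/G (Tv); 11:G/C (Tv); 13:C/U (Ti); 14:A/C (Tv); 15:U/C (Ti); 18:A/U (Tv); 22:G/C (Tv); 25:A/U (Tv).
Of the 10 differences, 4 transitions and 6 transversions, so Ti/Tv = 4/6 = 0.667.

0.667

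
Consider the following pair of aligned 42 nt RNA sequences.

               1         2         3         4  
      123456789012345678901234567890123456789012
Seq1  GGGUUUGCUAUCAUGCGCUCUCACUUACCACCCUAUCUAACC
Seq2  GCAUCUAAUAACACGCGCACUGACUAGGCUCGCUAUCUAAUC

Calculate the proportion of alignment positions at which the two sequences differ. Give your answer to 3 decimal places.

0.357

Differing sites — 2:G/C; 3:G/A; 5:U/C; 7:G/A; 8:C/A; 11:U/A; 14:U/C; 19:U/A; 22:C/G; 26:U/A; 27:A/G; 28:C/G; 30:A/U; 32:C/G; 41:C/U.
There are 15 differences over 42 sites, so p = 15/42 = 0.357.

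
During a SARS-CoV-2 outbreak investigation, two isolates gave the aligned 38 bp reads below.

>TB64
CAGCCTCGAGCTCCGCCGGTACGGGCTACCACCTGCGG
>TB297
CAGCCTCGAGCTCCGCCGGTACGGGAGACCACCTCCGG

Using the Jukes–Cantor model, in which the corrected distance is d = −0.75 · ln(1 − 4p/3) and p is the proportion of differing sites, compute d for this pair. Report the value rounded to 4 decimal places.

0.0834

Differing sites — 26:C/A; 27:T/G; 35:G/C.
p = 3/38 = 0.078947.
d = −0.75 · ln(1 − (4/3)·0.078947) = −0.75 · ln(0.894737) = −0.75 · (-0.111225) = 0.0834.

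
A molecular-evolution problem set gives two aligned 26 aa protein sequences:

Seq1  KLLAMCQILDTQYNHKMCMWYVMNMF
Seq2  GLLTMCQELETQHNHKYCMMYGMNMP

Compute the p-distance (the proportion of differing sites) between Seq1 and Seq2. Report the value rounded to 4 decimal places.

Differing sites — 1:K/G; 4:A/T; 8:I/E; 10:D/E; 13:Y/H; 17:M/Y; 20:W/M; 22:V/G; 26:F/P.
There are 9 differences over 26 sites, so p = 9/26 = 0.3462.

0.3462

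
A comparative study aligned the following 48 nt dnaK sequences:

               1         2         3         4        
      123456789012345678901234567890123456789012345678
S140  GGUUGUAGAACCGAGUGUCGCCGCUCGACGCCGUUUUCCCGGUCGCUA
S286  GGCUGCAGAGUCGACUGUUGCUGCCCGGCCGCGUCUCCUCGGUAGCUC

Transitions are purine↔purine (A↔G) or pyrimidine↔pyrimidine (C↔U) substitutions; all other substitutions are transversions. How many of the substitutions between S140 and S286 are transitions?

11

Mismatches occur at site 3 (U↔C, transition), site 6 (U↔C, transition), site 10 (A↔G, transition), site 11 (C↔U, transition), site 15 (G↔C, transversion), site 19 (C↔U, transition), site 22 (C↔U, transition), site 25 (U↔C, transition), site 28 (A↔G, transition), site 30 (G↔C, transversion), site 31 (C↔G, transversion), site 35 (U↔C, transition), site 37 (U↔C, transition), site 39 (C↔U, transition), site 44 (C↔A, transversion), site 48 (A↔C, transversion).
Of the 16 differences, 11 transitions and 5 transversions, so the answer is 11.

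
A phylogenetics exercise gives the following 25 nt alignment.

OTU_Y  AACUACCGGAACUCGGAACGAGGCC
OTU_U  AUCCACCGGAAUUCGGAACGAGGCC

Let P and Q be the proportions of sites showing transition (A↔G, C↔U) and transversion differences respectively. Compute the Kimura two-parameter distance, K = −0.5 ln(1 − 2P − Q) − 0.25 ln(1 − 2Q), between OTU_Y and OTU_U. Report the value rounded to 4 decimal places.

The sequences differ at positions 2 (A/U, transversion), 4 (U/C, transition), 12 (C/U, transition).
Of the 3 differences, 2 transitions and 1 transversion over 25 sites: P = 2/25 = 0.080000, Q = 1/25 = 0.040000.
d = −0.5·ln(0.800000) − 0.25·ln(0.920000) = −0.5·(-0.223144) − 0.25·(-0.083382) = 0.1324.

0.1324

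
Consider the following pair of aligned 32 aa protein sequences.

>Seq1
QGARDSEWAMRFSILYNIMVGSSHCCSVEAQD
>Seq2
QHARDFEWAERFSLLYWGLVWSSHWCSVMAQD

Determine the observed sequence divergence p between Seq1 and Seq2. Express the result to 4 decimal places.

0.3125

Differing sites — 2:G/H; 6:S/F; 10:M/E; 14:I/L; 17:N/W; 18:I/G; 19:M/L; 21:G/W; 25:C/W; 29:E/M.
There are 10 differences over 32 sites, so p = 10/32 = 0.3125.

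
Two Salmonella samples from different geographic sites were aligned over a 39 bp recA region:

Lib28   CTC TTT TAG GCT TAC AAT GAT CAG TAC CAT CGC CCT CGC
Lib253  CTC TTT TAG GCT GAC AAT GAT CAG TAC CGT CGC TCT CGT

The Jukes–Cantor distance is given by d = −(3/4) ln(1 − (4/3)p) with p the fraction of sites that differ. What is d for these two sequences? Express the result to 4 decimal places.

Differing sites — 13:T/G; 29:A/G; 34:C/T; 39:C/T.
p = 4/39 = 0.102564.
d = −0.75 · ln(1 − (4/3)·0.102564) = −0.75 · ln(0.863248) = −0.75 · (-0.147053) = 0.1103.

0.1103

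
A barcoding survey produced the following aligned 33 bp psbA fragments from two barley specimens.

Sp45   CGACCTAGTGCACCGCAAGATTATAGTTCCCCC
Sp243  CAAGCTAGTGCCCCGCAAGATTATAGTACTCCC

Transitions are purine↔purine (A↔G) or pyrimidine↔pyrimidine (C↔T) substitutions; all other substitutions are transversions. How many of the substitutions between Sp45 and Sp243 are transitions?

2

Differing sites — 2:G/A (Ti); 4:C/G (Tv); 12:A/C (Tv); 28:T/A (Tv); 30:C/T (Ti).
Of the 5 differences, 2 transitions and 3 transversions, so the answer is 2.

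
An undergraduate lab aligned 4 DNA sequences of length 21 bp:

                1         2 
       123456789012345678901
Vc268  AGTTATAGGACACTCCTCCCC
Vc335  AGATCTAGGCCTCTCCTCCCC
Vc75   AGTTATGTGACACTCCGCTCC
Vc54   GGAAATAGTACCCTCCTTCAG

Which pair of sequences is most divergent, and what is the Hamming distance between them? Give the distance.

Pairwise Hamming distances:
  Vc268 vs Vc335: 4
  Vc268 vs Vc75: 4
  Vc268 vs Vc54: 8
  Vc335 vs Vc75: 8
  Vc335 vs Vc54: 9
  Vc75 vs Vc54: 12
The largest is 12, between Vc75 and Vc54.

12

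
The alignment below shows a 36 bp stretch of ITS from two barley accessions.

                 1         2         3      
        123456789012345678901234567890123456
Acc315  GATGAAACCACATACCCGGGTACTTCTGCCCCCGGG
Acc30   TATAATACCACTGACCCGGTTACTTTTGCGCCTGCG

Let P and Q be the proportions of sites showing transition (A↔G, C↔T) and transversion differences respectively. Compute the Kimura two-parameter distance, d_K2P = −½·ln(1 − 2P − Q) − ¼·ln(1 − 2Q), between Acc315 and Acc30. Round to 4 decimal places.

0.3471

Differing sites — 1:G/T (Tv); 4:G/A (Ti); 6:A/T (Tv); 12:A/T (Tv); 13:T/G (Tv); 20:G/T (Tv); 26:C/T (Ti); 30:C/G (Tv); 33:C/T (Ti); 35:G/C (Tv).
Of the 10 differences, 3 transitions and 7 transversions over 36 sites: P = 3/36 = 0.083333, Q = 7/36 = 0.194444.
d = −0.5·ln(0.638890) − 0.25·ln(0.611112) = −0.5·(-0.448023) − 0.25·(-0.492475) = 0.3471.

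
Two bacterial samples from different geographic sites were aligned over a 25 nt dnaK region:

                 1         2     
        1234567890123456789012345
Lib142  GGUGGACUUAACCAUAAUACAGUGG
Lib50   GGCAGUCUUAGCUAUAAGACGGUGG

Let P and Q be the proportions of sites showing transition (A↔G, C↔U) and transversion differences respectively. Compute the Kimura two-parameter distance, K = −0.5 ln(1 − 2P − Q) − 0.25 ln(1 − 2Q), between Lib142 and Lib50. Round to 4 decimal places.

0.3706

Differing sites — 3:U/C (Ti); 4:G/A (Ti); 6:A/U (Tv); 11:A/G (Ti); 13:C/U (Ti); 18:U/G (Tv); 21:A/G (Ti).
Of the 7 differences, 5 transitions and 2 transversions over 25 sites: P = 5/25 = 0.200000, Q = 2/25 = 0.080000.
d = −0.5·ln(0.520000) − 0.25·ln(0.840000) = −0.5·(-0.653926) − 0.25·(-0.174353) = 0.3706.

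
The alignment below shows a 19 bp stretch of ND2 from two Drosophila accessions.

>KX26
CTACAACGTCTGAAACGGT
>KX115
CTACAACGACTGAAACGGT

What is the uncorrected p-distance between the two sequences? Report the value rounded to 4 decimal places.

The sequences differ at position 9 (T/A).
There are 1 differences over 19 sites, so p = 1/19 = 0.0526.

0.0526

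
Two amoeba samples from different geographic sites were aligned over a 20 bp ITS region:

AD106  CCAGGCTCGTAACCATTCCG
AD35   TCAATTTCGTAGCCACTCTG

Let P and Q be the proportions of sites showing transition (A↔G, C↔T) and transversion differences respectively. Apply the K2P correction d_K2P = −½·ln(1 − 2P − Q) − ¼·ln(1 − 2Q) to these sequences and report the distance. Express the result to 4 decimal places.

0.5513

The sequences differ at positions 1 (C/T, transition), 4 (G/A, transition), 5 (G/T, transversion), 6 (C/T, transition), 12 (A/G, transition), 16 (T/C, transition), 19 (C/T, transition).
Of the 7 differences, 6 transitions and 1 transversion over 20 sites: P = 6/20 = 0.300000, Q = 1/20 = 0.050000.
d = −0.5·ln(0.350000) − 0.25·ln(0.900000) = −0.5·(-1.049822) − 0.25·(-0.105361) = 0.5513.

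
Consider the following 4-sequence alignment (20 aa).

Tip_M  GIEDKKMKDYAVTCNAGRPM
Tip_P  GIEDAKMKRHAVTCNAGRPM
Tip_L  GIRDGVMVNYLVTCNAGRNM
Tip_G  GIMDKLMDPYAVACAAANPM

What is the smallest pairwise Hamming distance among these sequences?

Pairwise Hamming distances:
  Tip_M vs Tip_P: 3
  Tip_M vs Tip_L: 7
  Tip_M vs Tip_G: 8
  Tip_P vs Tip_L: 8
  Tip_P vs Tip_G: 10
  Tip_L vs Tip_G: 11
The smallest is 3, between Tip_M and Tip_P.

3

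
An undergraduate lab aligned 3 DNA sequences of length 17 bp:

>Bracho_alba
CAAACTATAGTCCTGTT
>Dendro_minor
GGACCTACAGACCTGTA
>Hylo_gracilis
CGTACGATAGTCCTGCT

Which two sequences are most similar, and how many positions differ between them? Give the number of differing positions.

Pairwise Hamming distances:
  Bracho_alba vs Dendro_minor: 6
  Bracho_alba vs Hylo_gracilis: 4
  Dendro_minor vs Hylo_gracilis: 8
The smallest is 4, between Bracho_alba and Hylo_gracilis.

4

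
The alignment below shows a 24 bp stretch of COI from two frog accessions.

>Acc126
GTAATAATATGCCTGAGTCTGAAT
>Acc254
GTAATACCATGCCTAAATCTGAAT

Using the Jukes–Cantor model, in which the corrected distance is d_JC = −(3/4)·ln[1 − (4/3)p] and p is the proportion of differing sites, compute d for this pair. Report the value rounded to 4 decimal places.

Mismatches occur at site 7 (A↔C), site 8 (T↔C), site 15 (G↔A), site 17 (G↔A).
p = 4/24 = 0.166667.
d = −0.75 · ln(1 − (4/3)·0.166667) = −0.75 · ln(0.777777) = −0.75 · (-0.251315) = 0.1885.

0.1885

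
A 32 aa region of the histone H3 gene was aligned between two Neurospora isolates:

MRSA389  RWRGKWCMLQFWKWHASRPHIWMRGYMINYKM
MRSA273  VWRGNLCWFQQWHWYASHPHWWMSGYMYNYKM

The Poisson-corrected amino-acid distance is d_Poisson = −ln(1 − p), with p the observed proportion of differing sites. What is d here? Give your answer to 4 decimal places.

The sequences differ at positions 1 (R/V), 5 (K/N), 6 (W/L), 8 (M/W), 9 (L/F), 11 (F/Q), 13 (K/H), 15 (H/Y), 18 (R/H), 21 (I/W), 24 (R/S), 28 (I/Y).
p = 12/32 = 0.375000.
d = −ln(1 − 0.375000) = −ln(0.625000) = 0.4700.

0.4700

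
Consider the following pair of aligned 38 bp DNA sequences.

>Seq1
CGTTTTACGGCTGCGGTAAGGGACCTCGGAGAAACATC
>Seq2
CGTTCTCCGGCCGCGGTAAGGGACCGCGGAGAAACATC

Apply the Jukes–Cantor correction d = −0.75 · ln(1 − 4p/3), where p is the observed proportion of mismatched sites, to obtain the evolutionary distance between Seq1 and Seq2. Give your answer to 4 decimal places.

Mismatches occur at site 5 (T↔C), site 7 (A↔C), site 12 (T↔C), site 26 (T↔G).
p = 4/38 = 0.105263.
d = −0.75 · ln(1 − (4/3)·0.105263) = −0.75 · ln(0.859649) = −0.75 · (-0.151231) = 0.1134.

0.1134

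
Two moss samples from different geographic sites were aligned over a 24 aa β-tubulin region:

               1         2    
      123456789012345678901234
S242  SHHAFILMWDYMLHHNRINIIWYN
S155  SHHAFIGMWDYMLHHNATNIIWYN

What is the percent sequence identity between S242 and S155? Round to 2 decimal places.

87.50%

The sequences differ at positions 7 (L/G), 17 (R/A), 18 (I/T).
21 of the 24 sites match, so the percent identity is 21/24 × 100 = 87.50%.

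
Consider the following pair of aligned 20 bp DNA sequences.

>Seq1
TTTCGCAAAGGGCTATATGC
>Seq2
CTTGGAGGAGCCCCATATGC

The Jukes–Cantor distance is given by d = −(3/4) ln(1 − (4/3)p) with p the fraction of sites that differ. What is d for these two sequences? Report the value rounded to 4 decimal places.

0.5716

Mismatches occur at site 1 (T↔C), site 4 (C↔G), site 6 (C↔A), site 7 (A↔G), site 8 (A↔G), site 11 (G↔C), site 12 (G↔C), site 14 (T↔C).
p = 8/20 = 0.400000.
d = −0.75 · ln(1 − (4/3)·0.400000) = −0.75 · ln(0.466667) = −0.75 · (-0.762139) = 0.5716.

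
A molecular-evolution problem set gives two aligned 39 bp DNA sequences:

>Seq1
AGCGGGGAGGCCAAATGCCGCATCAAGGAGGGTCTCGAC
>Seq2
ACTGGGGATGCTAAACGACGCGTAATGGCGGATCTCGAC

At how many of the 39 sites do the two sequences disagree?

The sequences differ at positions 2 (G/C), 3 (C/T), 9 (G/T), 12 (C/T), 16 (T/C), 18 (C/A), 22 (A/G), 24 (C/A), 26 (A/T), 29 (A/C), 32 (G/A).
That gives 11 mismatches out of 39 aligned sites, so the Hamming distance is 11.

11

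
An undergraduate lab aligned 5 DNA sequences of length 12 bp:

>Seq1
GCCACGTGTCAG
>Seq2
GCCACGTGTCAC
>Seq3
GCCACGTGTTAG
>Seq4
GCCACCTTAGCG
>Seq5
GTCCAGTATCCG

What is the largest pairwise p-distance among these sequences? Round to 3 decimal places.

0.583

Pairwise Hamming distances:
  Seq1 vs Seq2: 1
  Seq1 vs Seq3: 1
  Seq1 vs Seq4: 5
  Seq1 vs Seq5: 5
  Seq2 vs Seq3: 2
  Seq2 vs Seq4: 6
  Seq2 vs Seq5: 6
  Seq3 vs Seq4: 5
  Seq3 vs Seq5: 6
  Seq4 vs Seq5: 7
The largest is 7 mismatches, between Seq4 and Seq5; p = 7/12 = 0.583.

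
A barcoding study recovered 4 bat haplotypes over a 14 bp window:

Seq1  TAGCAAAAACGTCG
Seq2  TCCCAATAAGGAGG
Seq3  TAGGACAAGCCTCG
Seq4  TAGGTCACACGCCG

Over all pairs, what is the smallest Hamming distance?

4

Pairwise Hamming distances:
  Seq1 vs Seq2: 6
  Seq1 vs Seq3: 4
  Seq1 vs Seq4: 5
  Seq2 vs Seq3: 10
  Seq2 vs Seq4: 10
  Seq3 vs Seq4: 5
The smallest is 4, between Seq1 and Seq3.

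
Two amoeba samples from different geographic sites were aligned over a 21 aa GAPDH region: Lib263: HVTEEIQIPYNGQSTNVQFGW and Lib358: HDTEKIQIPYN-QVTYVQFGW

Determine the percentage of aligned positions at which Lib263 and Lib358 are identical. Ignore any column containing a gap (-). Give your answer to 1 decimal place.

Excluding the 1 gap column leaves 20 comparable sites.
Differing sites — 2:V/D; 5:E/K; 14:S/V; 16:N/Y.
16 of the 20 comparable sites match, so the percent identity is 16/20 × 100 = 80.0%.

80.0%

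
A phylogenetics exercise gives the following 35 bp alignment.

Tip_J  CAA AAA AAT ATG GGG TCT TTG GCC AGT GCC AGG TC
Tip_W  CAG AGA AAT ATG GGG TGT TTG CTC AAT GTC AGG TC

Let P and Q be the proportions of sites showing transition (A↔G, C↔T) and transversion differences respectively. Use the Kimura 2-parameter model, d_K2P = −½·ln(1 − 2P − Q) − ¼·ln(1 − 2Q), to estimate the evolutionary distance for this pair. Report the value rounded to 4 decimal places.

0.2403

Differing sites — 3:A/G (Ti); 5:A/G (Ti); 17:C/G (Tv); 22:G/C (Tv); 23:C/T (Ti); 26:G/A (Ti); 29:C/T (Ti).
Of the 7 differences, 5 transitions and 2 transversions over 35 sites: P = 5/35 = 0.142857, Q = 2/35 = 0.057143.
d = −0.5·ln(0.657143) − 0.25·ln(0.885714) = −0.5·(-0.419854) − 0.25·(-0.121361) = 0.2403.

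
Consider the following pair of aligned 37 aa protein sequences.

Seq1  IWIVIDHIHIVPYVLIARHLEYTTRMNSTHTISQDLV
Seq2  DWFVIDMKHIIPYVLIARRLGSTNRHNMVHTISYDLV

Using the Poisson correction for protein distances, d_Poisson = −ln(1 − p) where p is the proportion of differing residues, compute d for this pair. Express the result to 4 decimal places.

0.4329

The sequences differ at positions 1 (I/D), 3 (I/F), 7 (H/M), 8 (I/K), 11 (V/I), 19 (H/R), 21 (E/G), 22 (Y/S), 24 (T/N), 26 (M/H), 28 (S/M), 29 (T/V), 34 (Q/Y).
p = 13/37 = 0.351351.
d = −ln(1 − 0.351351) = −ln(0.648649) = 0.4329.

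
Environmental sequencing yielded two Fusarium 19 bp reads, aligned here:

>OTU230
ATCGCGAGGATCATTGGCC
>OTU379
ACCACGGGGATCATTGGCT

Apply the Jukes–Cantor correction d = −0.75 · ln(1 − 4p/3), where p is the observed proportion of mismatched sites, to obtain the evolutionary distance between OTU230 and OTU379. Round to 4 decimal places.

Mismatches occur at site 2 (T/C), site 4 (G/A), site 7 (A/G), site 19 (C/T).
p = 4/19 = 0.210526.
d = −0.75 · ln(1 − (4/3)·0.210526) = −0.75 · ln(0.719299) = −0.75 · (-0.329478) = 0.2471.

0.2471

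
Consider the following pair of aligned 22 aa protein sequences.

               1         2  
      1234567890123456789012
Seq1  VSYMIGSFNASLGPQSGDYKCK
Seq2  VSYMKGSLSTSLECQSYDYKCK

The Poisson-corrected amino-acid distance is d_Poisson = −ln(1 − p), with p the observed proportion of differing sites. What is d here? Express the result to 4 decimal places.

Mismatches occur at site 5 (I/K), site 8 (F/L), site 9 (N/S), site 10 (A/T), site 13 (G/E), site 14 (P/C), site 17 (G/Y).
p = 7/22 = 0.318182.
d = −ln(1 − 0.318182) = −ln(0.681818) = 0.3830.

0.3830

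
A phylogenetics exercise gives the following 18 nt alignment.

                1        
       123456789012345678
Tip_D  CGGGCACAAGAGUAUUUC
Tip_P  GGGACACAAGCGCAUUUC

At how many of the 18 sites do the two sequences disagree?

4

The sequences differ at positions 1 (C/G), 4 (G/A), 11 (A/C), 13 (U/C).
That gives 4 mismatches out of 18 aligned sites, so the Hamming distance is 4.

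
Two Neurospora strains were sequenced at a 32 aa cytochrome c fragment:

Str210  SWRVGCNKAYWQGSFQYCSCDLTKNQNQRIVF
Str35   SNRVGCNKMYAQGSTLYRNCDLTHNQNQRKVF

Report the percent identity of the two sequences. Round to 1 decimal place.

Mismatches occur at site 2 (W↔N), site 9 (A↔M), site 11 (W↔A), site 15 (F↔T), site 16 (Q↔L), site 18 (C↔R), site 19 (S↔N), site 24 (K↔H), site 30 (I↔K).
23 of the 32 sites match, so the percent identity is 23/32 × 100 = 71.9%.

71.9%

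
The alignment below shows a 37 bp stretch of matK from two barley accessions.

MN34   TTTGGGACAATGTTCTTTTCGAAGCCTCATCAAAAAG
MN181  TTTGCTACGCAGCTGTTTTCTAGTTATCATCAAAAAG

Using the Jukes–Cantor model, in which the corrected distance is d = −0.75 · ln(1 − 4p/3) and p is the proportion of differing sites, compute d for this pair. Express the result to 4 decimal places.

0.4248

The sequences differ at positions 5 (G/C), 6 (G/T), 9 (A/G), 10 (A/C), 11 (T/A), 13 (T/C), 15 (C/G), 21 (G/T), 23 (A/G), 24 (G/T), 25 (C/T), 26 (C/A).
p = 12/37 = 0.324324.
d = −0.75 · ln(1 − (4/3)·0.324324) = −0.75 · ln(0.567568) = −0.75 · (-0.566395) = 0.4248.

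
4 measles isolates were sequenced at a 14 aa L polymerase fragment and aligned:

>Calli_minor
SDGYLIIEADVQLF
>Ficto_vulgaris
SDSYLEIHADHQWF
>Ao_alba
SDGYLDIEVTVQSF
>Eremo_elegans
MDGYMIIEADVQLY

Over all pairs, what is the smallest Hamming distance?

Pairwise Hamming distances:
  Calli_minor vs Ficto_vulgaris: 5
  Calli_minor vs Ao_alba: 4
  Calli_minor vs Eremo_elegans: 3
  Ficto_vulgaris vs Ao_alba: 7
  Ficto_vulgaris vs Eremo_elegans: 8
  Ao_alba vs Eremo_elegans: 7
The smallest is 3, between Calli_minor and Eremo_elegans.

3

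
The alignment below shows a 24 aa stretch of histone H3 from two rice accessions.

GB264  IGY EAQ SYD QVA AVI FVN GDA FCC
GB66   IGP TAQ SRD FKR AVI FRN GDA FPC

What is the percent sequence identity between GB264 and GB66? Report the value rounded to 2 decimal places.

Differing sites — 3:Y/P; 4:E/T; 8:Y/R; 10:Q/F; 11:V/K; 12:A/R; 17:V/R; 23:C/P.
16 of the 24 sites match, so the percent identity is 16/24 × 100 = 66.67%.

66.67%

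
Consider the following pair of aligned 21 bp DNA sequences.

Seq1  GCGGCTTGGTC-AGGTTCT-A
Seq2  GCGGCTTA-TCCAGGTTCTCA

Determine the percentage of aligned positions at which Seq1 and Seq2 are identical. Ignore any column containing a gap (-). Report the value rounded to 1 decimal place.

94.4%

Excluding the 3 gap columns leaves 18 comparable sites.
Differing sites — 8:G/A.
17 of the 18 comparable sites match, so the percent identity is 17/18 × 100 = 94.4%.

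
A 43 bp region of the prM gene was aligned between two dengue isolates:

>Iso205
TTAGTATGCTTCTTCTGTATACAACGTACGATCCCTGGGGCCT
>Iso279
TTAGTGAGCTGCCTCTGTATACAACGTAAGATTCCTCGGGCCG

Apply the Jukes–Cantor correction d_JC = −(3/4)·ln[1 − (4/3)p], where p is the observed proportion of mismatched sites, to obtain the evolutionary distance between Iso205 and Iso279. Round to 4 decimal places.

0.2138

The sequences differ at positions 6 (A/G), 7 (T/A), 11 (T/G), 13 (T/C), 29 (C/A), 33 (C/T), 37 (G/C), 43 (T/G).
p = 8/43 = 0.186047.
d = −0.75 · ln(1 − (4/3)·0.186047) = −0.75 · ln(0.751937) = −0.75 · (-0.285103) = 0.2138.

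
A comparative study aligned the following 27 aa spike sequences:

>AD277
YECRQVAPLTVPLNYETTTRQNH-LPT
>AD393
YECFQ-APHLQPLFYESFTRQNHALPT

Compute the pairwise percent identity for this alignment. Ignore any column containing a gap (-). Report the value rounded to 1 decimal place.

72.0%

Excluding the 2 gap columns leaves 25 comparable sites.
The sequences differ at positions 4 (R/F), 9 (L/H), 10 (T/L), 11 (V/Q), 14 (N/F), 17 (T/S), 18 (T/F).
18 of the 25 comparable sites match, so the percent identity is 18/25 × 100 = 72.0%.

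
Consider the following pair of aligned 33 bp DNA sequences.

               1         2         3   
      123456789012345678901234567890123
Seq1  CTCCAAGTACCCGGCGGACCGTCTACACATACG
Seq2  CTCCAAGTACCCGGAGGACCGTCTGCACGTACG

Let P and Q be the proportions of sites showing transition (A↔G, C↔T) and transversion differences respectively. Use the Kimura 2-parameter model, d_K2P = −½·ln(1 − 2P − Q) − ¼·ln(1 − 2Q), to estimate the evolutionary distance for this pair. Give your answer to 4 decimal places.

Differing sites — 15:C/A (Tv); 25:A/G (Ti); 29:A/G (Ti).
Of the 3 differences, 2 transitions and 1 transversion over 33 sites: P = 2/33 = 0.060606, Q = 1/33 = 0.030303.
d = −0.5·ln(0.848485) − 0.25·ln(0.939394) = −0.5·(-0.164303) − 0.25·(-0.062520) = 0.0978.

0.0978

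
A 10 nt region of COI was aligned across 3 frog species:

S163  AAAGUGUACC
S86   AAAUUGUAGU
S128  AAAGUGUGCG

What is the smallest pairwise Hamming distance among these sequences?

Pairwise Hamming distances:
  S163 vs S86: 3
  S163 vs S128: 2
  S86 vs S128: 4
The smallest is 2, between S163 and S128.

2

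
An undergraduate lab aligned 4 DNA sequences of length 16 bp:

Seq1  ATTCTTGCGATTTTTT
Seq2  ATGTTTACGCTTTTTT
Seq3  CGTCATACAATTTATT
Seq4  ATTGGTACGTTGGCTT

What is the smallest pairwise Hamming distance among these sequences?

Pairwise Hamming distances:
  Seq1 vs Seq2: 4
  Seq1 vs Seq3: 6
  Seq1 vs Seq4: 7
  Seq2 vs Seq3: 8
  Seq2 vs Seq4: 7
  Seq3 vs Seq4: 9
The smallest is 4, between Seq1 and Seq2.

4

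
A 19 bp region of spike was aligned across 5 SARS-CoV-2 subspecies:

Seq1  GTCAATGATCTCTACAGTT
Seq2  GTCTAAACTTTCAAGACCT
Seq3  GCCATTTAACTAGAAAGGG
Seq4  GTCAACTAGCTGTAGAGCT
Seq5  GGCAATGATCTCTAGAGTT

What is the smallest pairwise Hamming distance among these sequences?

2

Pairwise Hamming distances:
  Seq1 vs Seq2: 9
  Seq1 vs Seq3: 9
  Seq1 vs Seq4: 6
  Seq1 vs Seq5: 2
  Seq2 vs Seq3: 14
  Seq2 vs Seq4: 9
  Seq2 vs Seq5: 9
  Seq3 vs Seq4: 9
  Seq3 vs Seq5: 9
  Seq4 vs Seq5: 6
The smallest is 2, between Seq1 and Seq5.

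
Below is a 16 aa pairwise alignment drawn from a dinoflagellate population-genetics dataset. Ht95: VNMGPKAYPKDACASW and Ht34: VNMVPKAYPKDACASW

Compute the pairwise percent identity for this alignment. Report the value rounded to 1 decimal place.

93.8%

Differing sites — 4:G/V.
15 of the 16 sites match, so the percent identity is 15/16 × 100 = 93.8%.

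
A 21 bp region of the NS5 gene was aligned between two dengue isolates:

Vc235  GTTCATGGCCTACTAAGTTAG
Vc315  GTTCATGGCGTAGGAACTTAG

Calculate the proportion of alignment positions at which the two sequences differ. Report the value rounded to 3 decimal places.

0.190

The sequences differ at positions 10 (C/G), 13 (C/G), 14 (T/G), 17 (G/C).
There are 4 differences over 21 sites, so p = 4/21 = 0.190.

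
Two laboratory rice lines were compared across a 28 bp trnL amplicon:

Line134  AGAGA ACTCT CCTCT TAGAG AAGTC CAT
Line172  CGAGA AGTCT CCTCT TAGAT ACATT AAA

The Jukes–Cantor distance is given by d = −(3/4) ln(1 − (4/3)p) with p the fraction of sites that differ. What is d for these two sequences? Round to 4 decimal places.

The sequences differ at positions 1 (A/C), 7 (C/G), 20 (G/T), 22 (A/C), 23 (G/A), 25 (C/T), 26 (C/A), 28 (T/A).
p = 8/28 = 0.285714.
d = −0.75 · ln(1 − (4/3)·0.285714) = −0.75 · ln(0.619048) = −0.75 · (-0.479572) = 0.3597.

0.3597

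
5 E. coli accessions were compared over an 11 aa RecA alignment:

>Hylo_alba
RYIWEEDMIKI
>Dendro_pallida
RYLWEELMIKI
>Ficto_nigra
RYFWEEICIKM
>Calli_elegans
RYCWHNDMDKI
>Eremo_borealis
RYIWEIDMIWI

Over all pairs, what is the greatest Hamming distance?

7

Pairwise Hamming distances:
  Hylo_alba vs Dendro_pallida: 2
  Hylo_alba vs Ficto_nigra: 4
  Hylo_alba vs Calli_elegans: 4
  Hylo_alba vs Eremo_borealis: 2
  Dendro_pallida vs Ficto_nigra: 4
  Dendro_pallida vs Calli_elegans: 5
  Dendro_pallida vs Eremo_borealis: 4
  Ficto_nigra vs Calli_elegans: 7
  Ficto_nigra vs Eremo_borealis: 6
  Calli_elegans vs Eremo_borealis: 5
The largest is 7, between Ficto_nigra and Calli_elegans.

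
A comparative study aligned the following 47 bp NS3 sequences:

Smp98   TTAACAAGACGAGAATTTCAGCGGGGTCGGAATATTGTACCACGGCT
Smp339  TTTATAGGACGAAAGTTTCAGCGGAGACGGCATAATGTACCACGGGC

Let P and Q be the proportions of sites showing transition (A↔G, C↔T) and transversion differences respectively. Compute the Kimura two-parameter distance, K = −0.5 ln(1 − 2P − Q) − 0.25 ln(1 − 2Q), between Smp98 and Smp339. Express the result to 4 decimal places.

Differing sites — 3:A/T (Tv); 5:C/T (Ti); 7:A/G (Ti); 13:G/A (Ti); 15:A/G (Ti); 25:G/A (Ti); 27:T/A (Tv); 31:A/C (Tv); 35:T/A (Tv); 46:C/G (Tv); 47:T/C (Ti).
Of the 11 differences, 6 transitions and 5 transversions over 47 sites: P = 6/47 = 0.127660, Q = 5/47 = 0.106383.
d = −0.5·ln(0.638297) − 0.25·ln(0.787234) = −0.5·(-0.448952) − 0.25·(-0.239230) = 0.2843.

0.2843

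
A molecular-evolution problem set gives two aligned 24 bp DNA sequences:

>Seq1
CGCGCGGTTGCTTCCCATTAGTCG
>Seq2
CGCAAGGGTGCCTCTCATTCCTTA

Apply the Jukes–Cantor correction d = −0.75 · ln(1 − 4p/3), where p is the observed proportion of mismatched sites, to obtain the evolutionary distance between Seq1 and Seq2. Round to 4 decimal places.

Differing sites — 4:G/A; 5:C/A; 8:T/G; 12:T/C; 15:C/T; 20:A/C; 21:G/C; 23:C/T; 24:G/A.
p = 9/24 = 0.375000.
d = −0.75 · ln(1 − (4/3)·0.375000) = −0.75 · ln(0.500000) = −0.75 · (-0.693147) = 0.5199.

0.5199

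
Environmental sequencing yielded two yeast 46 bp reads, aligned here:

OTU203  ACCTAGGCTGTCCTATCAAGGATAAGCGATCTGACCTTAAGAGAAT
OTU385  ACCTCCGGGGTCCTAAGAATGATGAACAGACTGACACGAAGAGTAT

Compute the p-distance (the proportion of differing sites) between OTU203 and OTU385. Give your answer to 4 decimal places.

0.3478

Differing sites — 5:A/C; 6:G/C; 8:C/G; 9:T/G; 16:T/A; 17:C/G; 20:G/T; 24:A/G; 26:G/A; 28:G/A; 29:A/G; 30:T/A; 36:C/A; 37:T/C; 38:T/G; 44:A/T.
There are 16 differences over 46 sites, so p = 16/46 = 0.3478.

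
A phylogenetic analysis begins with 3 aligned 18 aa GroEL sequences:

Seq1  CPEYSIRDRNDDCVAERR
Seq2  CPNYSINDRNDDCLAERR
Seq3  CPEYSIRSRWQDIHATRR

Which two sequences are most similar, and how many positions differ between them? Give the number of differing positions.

3

Pairwise Hamming distances:
  Seq1 vs Seq2: 3
  Seq1 vs Seq3: 6
  Seq2 vs Seq3: 8
The smallest is 3, between Seq1 and Seq2.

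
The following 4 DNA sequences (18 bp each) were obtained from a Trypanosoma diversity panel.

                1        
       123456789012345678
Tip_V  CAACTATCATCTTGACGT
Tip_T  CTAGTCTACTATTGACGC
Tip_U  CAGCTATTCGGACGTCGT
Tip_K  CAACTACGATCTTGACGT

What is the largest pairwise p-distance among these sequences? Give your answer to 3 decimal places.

0.611

Pairwise Hamming distances:
  Tip_V vs Tip_T: 7
  Tip_V vs Tip_U: 8
  Tip_V vs Tip_K: 2
  Tip_T vs Tip_U: 11
  Tip_T vs Tip_K: 8
  Tip_U vs Tip_K: 9
The largest is 11 mismatches, between Tip_T and Tip_U; p = 11/18 = 0.611.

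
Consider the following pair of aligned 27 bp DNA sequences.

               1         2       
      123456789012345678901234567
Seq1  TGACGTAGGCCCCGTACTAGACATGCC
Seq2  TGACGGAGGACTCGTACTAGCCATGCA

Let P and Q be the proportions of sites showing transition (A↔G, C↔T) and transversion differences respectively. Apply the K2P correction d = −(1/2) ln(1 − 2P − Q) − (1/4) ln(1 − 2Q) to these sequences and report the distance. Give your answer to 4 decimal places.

0.2135

Differing sites — 6:T/G (Tv); 10:C/A (Tv); 12:C/T (Ti); 21:A/C (Tv); 27:C/A (Tv).
Of the 5 differences, 1 transition and 4 transversions over 27 sites: P = 1/27 = 0.037037, Q = 4/27 = 0.148148.
d = −0.5·ln(0.777778) − 0.25·ln(0.703704) = −0.5·(-0.251314) − 0.25·(-0.351397) = 0.2135.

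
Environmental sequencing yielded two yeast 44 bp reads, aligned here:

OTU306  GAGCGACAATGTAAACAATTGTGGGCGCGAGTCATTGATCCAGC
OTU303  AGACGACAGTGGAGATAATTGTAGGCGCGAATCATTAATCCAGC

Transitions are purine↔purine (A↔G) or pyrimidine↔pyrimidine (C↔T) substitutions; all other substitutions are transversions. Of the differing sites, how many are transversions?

1

Differing sites — 1:G/A (Ti); 2:A/G (Ti); 3:G/A (Ti); 9:A/G (Ti); 12:T/G (Tv); 14:A/G (Ti); 16:C/T (Ti); 23:G/A (Ti); 31:G/A (Ti); 37:G/A (Ti).
Of the 10 differences, 9 transitions and 1 transversion, so the answer is 1.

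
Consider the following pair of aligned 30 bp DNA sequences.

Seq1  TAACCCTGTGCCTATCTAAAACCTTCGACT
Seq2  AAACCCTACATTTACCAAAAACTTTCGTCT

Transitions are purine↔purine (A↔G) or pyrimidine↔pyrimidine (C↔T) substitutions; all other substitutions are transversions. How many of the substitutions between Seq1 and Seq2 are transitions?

7

Mismatches occur at site 1 (T→A, transversion), site 8 (G→A, transition), site 9 (T→C, transition), site 10 (G→A, transition), site 11 (C→T, transition), site 12 (C→T, transition), site 15 (T→C, transition), site 17 (T→A, transversion), site 23 (C→T, transition), site 28 (A→T, transversion).
Of the 10 differences, 7 transitions and 3 transversions, so the answer is 7.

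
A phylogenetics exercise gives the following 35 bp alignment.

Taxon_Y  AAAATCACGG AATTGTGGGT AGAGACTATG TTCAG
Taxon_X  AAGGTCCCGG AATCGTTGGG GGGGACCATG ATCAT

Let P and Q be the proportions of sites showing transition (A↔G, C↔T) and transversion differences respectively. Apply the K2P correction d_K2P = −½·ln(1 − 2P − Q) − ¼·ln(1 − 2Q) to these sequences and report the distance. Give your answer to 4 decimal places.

Mismatches occur at site 3 (A↔G, transition), site 4 (A↔G, transition), site 7 (A↔C, transversion), site 14 (T↔C, transition), site 17 (G↔T, transversion), site 20 (T↔G, transversion), site 21 (A↔G, transition), site 23 (A↔G, transition), site 27 (T↔C, transition), site 31 (T↔A, transversion), site 35 (G↔T, transversion).
Of the 11 differences, 6 transitions and 5 transversions over 35 sites: P = 6/35 = 0.171429, Q = 5/35 = 0.142857.
d = −0.5·ln(0.514285) − 0.25·ln(0.714286) = −0.5·(-0.664978) − 0.25·(-0.336472) = 0.4166.

0.4166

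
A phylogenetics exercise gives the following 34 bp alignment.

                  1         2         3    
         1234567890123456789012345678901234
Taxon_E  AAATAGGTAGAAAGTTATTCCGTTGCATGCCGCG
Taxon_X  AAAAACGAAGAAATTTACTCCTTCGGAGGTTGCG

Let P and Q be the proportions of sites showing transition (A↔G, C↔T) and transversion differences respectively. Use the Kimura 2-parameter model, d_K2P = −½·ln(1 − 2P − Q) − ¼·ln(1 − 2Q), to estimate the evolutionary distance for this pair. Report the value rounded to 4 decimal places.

Differing sites — 4:T/A (Tv); 6:G/C (Tv); 8:T/A (Tv); 14:G/T (Tv); 18:T/C (Ti); 22:G/T (Tv); 24:T/C (Ti); 26:C/G (Tv); 28:T/G (Tv); 30:C/T (Ti); 31:C/T (Ti).
Of the 11 differences, 4 transitions and 7 transversions over 34 sites: P = 4/34 = 0.117647, Q = 7/34 = 0.205882.
d = −0.5·ln(0.558824) − 0.25·ln(0.588236) = −0.5·(-0.581921) − 0.25·(-0.530627) = 0.4236.

0.4236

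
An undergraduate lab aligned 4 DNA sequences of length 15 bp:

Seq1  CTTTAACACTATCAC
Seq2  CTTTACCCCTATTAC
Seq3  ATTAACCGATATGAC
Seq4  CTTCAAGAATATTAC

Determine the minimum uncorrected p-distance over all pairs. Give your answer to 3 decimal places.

0.200

Pairwise Hamming distances:
  Seq1 vs Seq2: 3
  Seq1 vs Seq3: 6
  Seq1 vs Seq4: 4
  Seq2 vs Seq3: 5
  Seq2 vs Seq4: 5
  Seq3 vs Seq4: 6
The smallest is 3 mismatches, between Seq1 and Seq2; p = 3/15 = 0.200.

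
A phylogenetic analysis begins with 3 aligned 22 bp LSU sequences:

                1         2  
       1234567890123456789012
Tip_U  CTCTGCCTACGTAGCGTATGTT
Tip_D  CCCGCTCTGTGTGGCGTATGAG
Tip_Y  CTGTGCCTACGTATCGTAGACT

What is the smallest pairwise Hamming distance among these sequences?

Pairwise Hamming distances:
  Tip_U vs Tip_D: 9
  Tip_U vs Tip_Y: 5
  Tip_D vs Tip_Y: 13
The smallest is 5, between Tip_U and Tip_Y.

5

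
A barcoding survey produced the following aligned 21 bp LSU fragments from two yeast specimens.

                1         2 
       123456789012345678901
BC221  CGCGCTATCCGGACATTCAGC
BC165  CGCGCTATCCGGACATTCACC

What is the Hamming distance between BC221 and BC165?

A single mismatch occurs at site 20 (G↔C).
That gives 1 mismatch out of 21 aligned sites, so the Hamming distance is 1.

1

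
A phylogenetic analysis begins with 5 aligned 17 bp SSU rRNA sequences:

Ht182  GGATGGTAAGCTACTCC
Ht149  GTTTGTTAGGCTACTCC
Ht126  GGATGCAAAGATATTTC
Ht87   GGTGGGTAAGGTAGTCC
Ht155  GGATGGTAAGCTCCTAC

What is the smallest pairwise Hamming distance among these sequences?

Pairwise Hamming distances:
  Ht182 vs Ht149: 4
  Ht182 vs Ht126: 5
  Ht182 vs Ht87: 4
  Ht182 vs Ht155: 2
  Ht149 vs Ht126: 8
  Ht149 vs Ht87: 6
  Ht149 vs Ht155: 6
  Ht126 vs Ht87: 7
  Ht126 vs Ht155: 6
  Ht87 vs Ht155: 6
The smallest is 2, between Ht182 and Ht155.

2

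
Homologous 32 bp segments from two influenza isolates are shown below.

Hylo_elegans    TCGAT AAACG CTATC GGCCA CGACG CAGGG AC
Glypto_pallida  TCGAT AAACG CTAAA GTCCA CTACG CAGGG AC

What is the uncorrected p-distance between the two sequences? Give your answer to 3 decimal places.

0.125

Differing sites — 14:T/A; 15:C/A; 17:G/T; 22:G/T.
There are 4 differences over 32 sites, so p = 4/32 = 0.125.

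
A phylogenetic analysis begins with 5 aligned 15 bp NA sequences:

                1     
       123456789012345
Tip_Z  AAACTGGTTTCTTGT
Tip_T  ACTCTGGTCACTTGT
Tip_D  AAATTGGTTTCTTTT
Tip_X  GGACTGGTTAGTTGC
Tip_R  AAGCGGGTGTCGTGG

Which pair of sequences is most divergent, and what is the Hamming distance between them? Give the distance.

Pairwise Hamming distances:
  Tip_Z vs Tip_T: 4
  Tip_Z vs Tip_D: 2
  Tip_Z vs Tip_X: 5
  Tip_Z vs Tip_R: 5
  Tip_T vs Tip_D: 6
  Tip_T vs Tip_X: 6
  Tip_T vs Tip_R: 7
  Tip_D vs Tip_X: 7
  Tip_D vs Tip_R: 7
  Tip_X vs Tip_R: 9
The largest is 9, between Tip_X and Tip_R.

9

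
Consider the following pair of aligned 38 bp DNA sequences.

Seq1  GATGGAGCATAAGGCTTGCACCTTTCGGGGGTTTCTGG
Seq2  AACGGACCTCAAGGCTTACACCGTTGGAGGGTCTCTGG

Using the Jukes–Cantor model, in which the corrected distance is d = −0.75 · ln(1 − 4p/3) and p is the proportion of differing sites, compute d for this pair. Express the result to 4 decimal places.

0.3241

Mismatches occur at site 1 (G↔A), site 3 (T↔C), site 7 (G↔C), site 9 (A↔T), site 10 (T↔C), site 18 (G↔A), site 23 (T↔G), site 26 (C↔G), site 28 (G↔A), site 33 (T↔C).
p = 10/38 = 0.263158.
d = −0.75 · ln(1 − (4/3)·0.263158) = −0.75 · ln(0.649123) = −0.75 · (-0.432133) = 0.3241.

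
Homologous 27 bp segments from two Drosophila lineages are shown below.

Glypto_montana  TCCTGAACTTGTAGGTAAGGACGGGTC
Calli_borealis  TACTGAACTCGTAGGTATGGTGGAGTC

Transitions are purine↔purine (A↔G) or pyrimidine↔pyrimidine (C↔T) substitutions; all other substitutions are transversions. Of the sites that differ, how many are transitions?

2

Mismatches occur at site 2 (C→A, transversion), site 10 (T→C, transition), site 18 (A→T, transversion), site 21 (A→T, transversion), site 22 (C→G, transversion), site 24 (G→A, transition).
Of the 6 differences, 2 transitions and 4 transversions, so the answer is 2.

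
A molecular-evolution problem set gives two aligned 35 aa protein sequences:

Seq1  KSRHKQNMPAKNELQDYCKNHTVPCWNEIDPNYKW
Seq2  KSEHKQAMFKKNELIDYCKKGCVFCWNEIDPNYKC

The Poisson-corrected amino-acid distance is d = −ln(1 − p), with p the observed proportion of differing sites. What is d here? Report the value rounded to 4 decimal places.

Differing sites — 3:R/E; 7:N/A; 9:P/F; 10:A/K; 15:Q/I; 20:N/K; 21:H/G; 22:T/C; 24:P/F; 35:W/C.
p = 10/35 = 0.285714.
d = −ln(1 − 0.285714) = −ln(0.714286) = 0.3365.

0.3365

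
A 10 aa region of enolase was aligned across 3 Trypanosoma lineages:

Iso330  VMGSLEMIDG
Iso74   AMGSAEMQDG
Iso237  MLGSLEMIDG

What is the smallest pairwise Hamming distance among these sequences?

2

Pairwise Hamming distances:
  Iso330 vs Iso74: 3
  Iso330 vs Iso237: 2
  Iso74 vs Iso237: 4
The smallest is 2, between Iso330 and Iso237.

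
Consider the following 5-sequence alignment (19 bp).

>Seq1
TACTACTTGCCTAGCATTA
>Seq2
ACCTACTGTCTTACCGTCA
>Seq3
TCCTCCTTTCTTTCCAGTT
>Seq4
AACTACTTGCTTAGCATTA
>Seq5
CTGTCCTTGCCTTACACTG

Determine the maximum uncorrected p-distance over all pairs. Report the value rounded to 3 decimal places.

0.684

Pairwise Hamming distances:
  Seq1 vs Seq2: 8
  Seq1 vs Seq3: 8
  Seq1 vs Seq4: 2
  Seq1 vs Seq5: 8
  Seq2 vs Seq3: 8
  Seq2 vs Seq4: 6
  Seq2 vs Seq5: 13
  Seq3 vs Seq4: 8
  Seq3 vs Seq5: 8
  Seq4 vs Seq5: 9
The largest is 13 mismatches, between Seq2 and Seq5; p = 13/19 = 0.684.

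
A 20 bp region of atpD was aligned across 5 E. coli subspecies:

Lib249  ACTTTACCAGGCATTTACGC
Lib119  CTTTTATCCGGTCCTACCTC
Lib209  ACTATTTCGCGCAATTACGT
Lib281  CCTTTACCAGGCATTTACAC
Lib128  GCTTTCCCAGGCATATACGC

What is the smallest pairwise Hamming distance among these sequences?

Pairwise Hamming distances:
  Lib249 vs Lib119: 10
  Lib249 vs Lib209: 7
  Lib249 vs Lib281: 2
  Lib249 vs Lib128: 3
  Lib119 vs Lib209: 13
  Lib119 vs Lib281: 9
  Lib119 vs Lib128: 12
  Lib209 vs Lib281: 9
  Lib209 vs Lib128: 9
  Lib281 vs Lib128: 4
The smallest is 2, between Lib249 and Lib281.

2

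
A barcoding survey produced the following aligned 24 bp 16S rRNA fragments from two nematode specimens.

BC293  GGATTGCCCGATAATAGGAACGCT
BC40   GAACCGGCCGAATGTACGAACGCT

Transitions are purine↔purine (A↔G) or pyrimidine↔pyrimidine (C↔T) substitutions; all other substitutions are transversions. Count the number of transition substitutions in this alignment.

The sequences differ at positions 2 (G/A, transition), 4 (T/C, transition), 5 (T/C, transition), 7 (C/G, transversion), 12 (T/A, transversion), 13 (A/T, transversion), 14 (A/G, transition), 17 (G/C, transversion).
Of the 8 differences, 4 transitions and 4 transversions, so the answer is 4.

4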